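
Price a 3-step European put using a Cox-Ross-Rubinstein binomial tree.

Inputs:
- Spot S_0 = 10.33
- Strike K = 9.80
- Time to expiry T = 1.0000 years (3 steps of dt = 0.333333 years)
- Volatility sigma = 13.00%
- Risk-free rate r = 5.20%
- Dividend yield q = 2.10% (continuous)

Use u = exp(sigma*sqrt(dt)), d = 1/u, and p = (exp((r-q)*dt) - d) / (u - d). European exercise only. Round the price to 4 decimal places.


Answer: Price = V(0,0) = 0.2027

Derivation:
dt = T/N = 0.333333
u = exp(sigma*sqrt(dt)) = 1.077944; d = 1/u = 0.927692
p = (exp((r-q)*dt) - d) / (u - d) = 0.550375
Discount per step: exp(-r*dt) = 0.982816
Stock lattice S(k, i) with i counting down-moves:
  k=0: S(0,0) = 10.3300
  k=1: S(1,0) = 11.1352; S(1,1) = 9.5831
  k=2: S(2,0) = 12.0031; S(2,1) = 10.3300; S(2,2) = 8.8901
  k=3: S(3,0) = 12.9386; S(3,1) = 11.1352; S(3,2) = 9.5831; S(3,3) = 8.2473
Terminal payoffs V(N, i) = max(K - S_T, 0):
  V(3,0) = 0.000000; V(3,1) = 0.000000; V(3,2) = 0.216942; V(3,3) = 1.552702
Backward induction: V(k, i) = exp(-r*dt) * [p * V(k+1, i) + (1-p) * V(k+1, i+1)].
  V(2,0) = exp(-r*dt) * [p*0.000000 + (1-p)*0.000000] = 0.000000
  V(2,1) = exp(-r*dt) * [p*0.000000 + (1-p)*0.216942] = 0.095866
  V(2,2) = exp(-r*dt) * [p*0.216942 + (1-p)*1.552702] = 0.803485
  V(1,0) = exp(-r*dt) * [p*0.000000 + (1-p)*0.095866] = 0.042363
  V(1,1) = exp(-r*dt) * [p*0.095866 + (1-p)*0.803485] = 0.406915
  V(0,0) = exp(-r*dt) * [p*0.042363 + (1-p)*0.406915] = 0.202730


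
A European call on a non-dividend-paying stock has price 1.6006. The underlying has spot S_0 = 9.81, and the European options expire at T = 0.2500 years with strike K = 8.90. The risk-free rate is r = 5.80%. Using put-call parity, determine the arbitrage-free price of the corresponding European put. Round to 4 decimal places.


Put-call parity: C - P = S_0 * exp(-qT) - K * exp(-rT).
S_0 * exp(-qT) = 9.8100 * 1.00000000 = 9.81000000
K * exp(-rT) = 8.9000 * 0.98560462 = 8.77188111
P = C - S*exp(-qT) + K*exp(-rT)
P = 1.6006 - 9.81000000 + 8.77188111 = 0.5625

Answer: Put price = 0.5625


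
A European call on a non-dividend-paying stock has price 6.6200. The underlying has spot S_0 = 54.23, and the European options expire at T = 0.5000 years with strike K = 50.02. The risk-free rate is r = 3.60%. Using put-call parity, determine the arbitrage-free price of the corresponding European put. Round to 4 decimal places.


Answer: Put price = 1.5177

Derivation:
Put-call parity: C - P = S_0 * exp(-qT) - K * exp(-rT).
S_0 * exp(-qT) = 54.2300 * 1.00000000 = 54.23000000
K * exp(-rT) = 50.0200 * 0.98216103 = 49.12769484
P = C - S*exp(-qT) + K*exp(-rT)
P = 6.6200 - 54.23000000 + 49.12769484 = 1.5177


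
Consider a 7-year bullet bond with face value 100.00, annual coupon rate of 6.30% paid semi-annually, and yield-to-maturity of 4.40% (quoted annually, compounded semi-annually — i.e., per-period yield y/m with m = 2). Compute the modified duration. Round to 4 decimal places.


Coupon per period c = face * coupon_rate / m = 3.150000
Periods per year m = 2; per-period yield y/m = 0.022000
Number of cashflows N = 14
Cashflows (t years, CF_t, discount factor 1/(1+y/m)^(m*t), PV):
  t = 0.5000: CF_t = 3.150000, DF = 0.978474, PV = 3.082192
  t = 1.0000: CF_t = 3.150000, DF = 0.957411, PV = 3.015843
  t = 1.5000: CF_t = 3.150000, DF = 0.936801, PV = 2.950923
  t = 2.0000: CF_t = 3.150000, DF = 0.916635, PV = 2.887400
  t = 2.5000: CF_t = 3.150000, DF = 0.896903, PV = 2.825245
  t = 3.0000: CF_t = 3.150000, DF = 0.877596, PV = 2.764427
  t = 3.5000: CF_t = 3.150000, DF = 0.858704, PV = 2.704919
  t = 4.0000: CF_t = 3.150000, DF = 0.840220, PV = 2.646692
  t = 4.5000: CF_t = 3.150000, DF = 0.822133, PV = 2.589718
  t = 5.0000: CF_t = 3.150000, DF = 0.804435, PV = 2.533971
  t = 5.5000: CF_t = 3.150000, DF = 0.787119, PV = 2.479423
  t = 6.0000: CF_t = 3.150000, DF = 0.770175, PV = 2.426050
  t = 6.5000: CF_t = 3.150000, DF = 0.753596, PV = 2.373826
  t = 7.0000: CF_t = 103.150000, DF = 0.737373, PV = 76.060065
Price P = sum_t PV_t = 111.340695
First compute Macaulay numerator sum_t t * PV_t:
  t * PV_t at t = 0.5000: 1.541096
  t * PV_t at t = 1.0000: 3.015843
  t * PV_t at t = 1.5000: 4.426384
  t * PV_t at t = 2.0000: 5.774800
  t * PV_t at t = 2.5000: 7.063112
  t * PV_t at t = 3.0000: 8.293282
  t * PV_t at t = 3.5000: 9.467217
  t * PV_t at t = 4.0000: 10.586768
  t * PV_t at t = 4.5000: 11.653731
  t * PV_t at t = 5.0000: 12.669854
  t * PV_t at t = 5.5000: 13.636829
  t * PV_t at t = 6.0000: 14.556302
  t * PV_t at t = 6.5000: 15.429870
  t * PV_t at t = 7.0000: 532.420454
Macaulay duration D = 650.535542 / 111.340695 = 5.842747
Modified duration = D / (1 + y/m) = 5.842747 / (1 + 0.022000) = 5.716974

Answer: Modified duration = 5.7170


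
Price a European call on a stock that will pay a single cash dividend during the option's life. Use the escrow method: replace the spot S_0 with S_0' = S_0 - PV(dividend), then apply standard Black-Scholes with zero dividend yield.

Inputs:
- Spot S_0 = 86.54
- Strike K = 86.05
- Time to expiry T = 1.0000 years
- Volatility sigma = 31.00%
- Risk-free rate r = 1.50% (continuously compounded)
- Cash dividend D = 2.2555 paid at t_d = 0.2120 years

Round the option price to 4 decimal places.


PV(D) = D * exp(-r * t_d) = 2.2555 * 0.99682505 = 2.24833890
S_0' = S_0 - PV(D) = 86.5400 - 2.24833890 = 84.29166110
d1 = (ln(S_0'/K) + (r + sigma^2/2)*T) / (sigma*sqrt(T)) = 0.13678845
d2 = d1 - sigma*sqrt(T) = -0.17321155
exp(-rT) = 0.98511194
N(d1) = 0.55440099; N(d2) = 0.43124257
C = S_0' * N(d1) - K * exp(-rT) * N(d2) = 84.29166110 * 0.55440099 - 86.0500 * 0.98511194 * 0.43124257 = 10.1754

Answer: Price = 10.1754


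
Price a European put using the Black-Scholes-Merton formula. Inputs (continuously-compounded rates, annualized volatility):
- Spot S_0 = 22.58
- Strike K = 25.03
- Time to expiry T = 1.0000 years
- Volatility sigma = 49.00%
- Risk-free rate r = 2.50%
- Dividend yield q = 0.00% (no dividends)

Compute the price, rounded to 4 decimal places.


d1 = (ln(S/K) + (r - q + 0.5*sigma^2) * T) / (sigma * sqrt(T)) = 0.08579480
d2 = d1 - sigma * sqrt(T) = -0.40420520
exp(-rT) = 0.97530991; exp(-qT) = 1.00000000
P = K * exp(-rT) * N(-d2) - S_0 * exp(-qT) * N(-d1)
N(-d1) = 0.46581477; N(-d2) = 0.65696908
P = 25.0300 * 0.97530991 * 0.65696908 - 22.5800 * 1.00000000 * 0.46581477 = 5.5198

Answer: Price = 5.5198


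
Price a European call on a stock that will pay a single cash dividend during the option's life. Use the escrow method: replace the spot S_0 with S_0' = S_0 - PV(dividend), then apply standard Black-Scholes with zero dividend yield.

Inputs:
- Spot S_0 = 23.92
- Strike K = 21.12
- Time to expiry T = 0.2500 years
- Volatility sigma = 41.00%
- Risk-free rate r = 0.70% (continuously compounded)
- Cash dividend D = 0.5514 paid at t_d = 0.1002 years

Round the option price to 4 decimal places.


PV(D) = D * exp(-r * t_d) = 0.5514 * 0.99929885 = 0.55101338
S_0' = S_0 - PV(D) = 23.9200 - 0.55101338 = 23.36898662
d1 = (ln(S_0'/K) + (r + sigma^2/2)*T) / (sigma*sqrt(T)) = 0.60464305
d2 = d1 - sigma*sqrt(T) = 0.39964305
exp(-rT) = 0.99825153
N(d1) = 0.72729190; N(d2) = 0.65529028
C = S_0' * N(d1) - K * exp(-rT) * N(d2) = 23.36898662 * 0.72729190 - 21.1200 * 0.99825153 * 0.65529028 = 3.1805

Answer: Price = 3.1805


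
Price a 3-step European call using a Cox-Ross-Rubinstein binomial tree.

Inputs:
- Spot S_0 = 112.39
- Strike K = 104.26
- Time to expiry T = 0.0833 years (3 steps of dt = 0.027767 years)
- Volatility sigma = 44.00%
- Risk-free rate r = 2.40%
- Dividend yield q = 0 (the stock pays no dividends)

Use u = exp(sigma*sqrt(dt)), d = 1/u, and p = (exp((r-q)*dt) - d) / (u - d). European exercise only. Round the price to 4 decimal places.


dt = T/N = 0.027767
u = exp(sigma*sqrt(dt)) = 1.076073; d = 1/u = 0.929305
p = (exp((r-q)*dt) - d) / (u - d) = 0.486221
Discount per step: exp(-r*dt) = 0.999334
Stock lattice S(k, i) with i counting down-moves:
  k=0: S(0,0) = 112.3900
  k=1: S(1,0) = 120.9399; S(1,1) = 104.4445
  k=2: S(2,0) = 130.1402; S(2,1) = 112.3900; S(2,2) = 97.0608
  k=3: S(3,0) = 140.0404; S(3,1) = 120.9399; S(3,2) = 104.4445; S(3,3) = 90.1991
Terminal payoffs V(N, i) = max(S_T - K, 0):
  V(3,0) = 35.780401; V(3,1) = 16.679888; V(3,2) = 0.184549; V(3,3) = 0.000000
Backward induction: V(k, i) = exp(-r*dt) * [p * V(k+1, i) + (1-p) * V(k+1, i+1)].
  V(2,0) = exp(-r*dt) * [p*35.780401 + (1-p)*16.679888] = 25.949651
  V(2,1) = exp(-r*dt) * [p*16.679888 + (1-p)*0.184549] = 8.199456
  V(2,2) = exp(-r*dt) * [p*0.184549 + (1-p)*0.000000] = 0.089672
  V(1,0) = exp(-r*dt) * [p*25.949651 + (1-p)*8.199456] = 16.818753
  V(1,1) = exp(-r*dt) * [p*8.199456 + (1-p)*0.089672] = 4.030129
  V(0,0) = exp(-r*dt) * [p*16.818753 + (1-p)*4.030129] = 10.241393

Answer: Price = V(0,0) = 10.2414


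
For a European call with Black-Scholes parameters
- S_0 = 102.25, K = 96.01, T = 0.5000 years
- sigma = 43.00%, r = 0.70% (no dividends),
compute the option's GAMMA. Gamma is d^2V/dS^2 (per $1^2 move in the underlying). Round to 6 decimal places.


d1 = 0.3706339404; d2 = 0.0665780245
phi(d1) = 0.3724608706; exp(-qT) = 1.0000000000; exp(-rT) = 0.9965061179
Gamma = exp(-qT) * phi(d1) / (S * sigma * sqrt(T)) = 1.0000000000 * 0.3724608706 / (102.2500 * 0.4300 * 0.7071067812) = 0.011980

Answer: Gamma = 0.011980


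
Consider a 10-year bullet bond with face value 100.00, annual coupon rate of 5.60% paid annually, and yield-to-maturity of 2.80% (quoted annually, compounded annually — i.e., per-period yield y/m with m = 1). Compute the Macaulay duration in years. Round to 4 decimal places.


Answer: Macaulay duration = 8.1620 years

Derivation:
Coupon per period c = face * coupon_rate / m = 5.600000
Periods per year m = 1; per-period yield y/m = 0.028000
Number of cashflows N = 10
Cashflows (t years, CF_t, discount factor 1/(1+y/m)^(m*t), PV):
  t = 1.0000: CF_t = 5.600000, DF = 0.972763, PV = 5.447471
  t = 2.0000: CF_t = 5.600000, DF = 0.946267, PV = 5.299096
  t = 3.0000: CF_t = 5.600000, DF = 0.920493, PV = 5.154763
  t = 4.0000: CF_t = 5.600000, DF = 0.895422, PV = 5.014361
  t = 5.0000: CF_t = 5.600000, DF = 0.871033, PV = 4.877783
  t = 6.0000: CF_t = 5.600000, DF = 0.847308, PV = 4.744925
  t = 7.0000: CF_t = 5.600000, DF = 0.824230, PV = 4.615686
  t = 8.0000: CF_t = 5.600000, DF = 0.801780, PV = 4.489967
  t = 9.0000: CF_t = 5.600000, DF = 0.779941, PV = 4.367672
  t = 10.0000: CF_t = 105.600000, DF = 0.758698, PV = 80.118493
Price P = sum_t PV_t = 124.130215
Macaulay numerator sum_t t * PV_t:
  t * PV_t at t = 1.0000: 5.447471
  t * PV_t at t = 2.0000: 10.598192
  t * PV_t at t = 3.0000: 15.464288
  t * PV_t at t = 4.0000: 20.057443
  t * PV_t at t = 5.0000: 24.388914
  t * PV_t at t = 6.0000: 28.469549
  t * PV_t at t = 7.0000: 32.309800
  t * PV_t at t = 8.0000: 35.919733
  t * PV_t at t = 9.0000: 39.309046
  t * PV_t at t = 10.0000: 801.184930
Macaulay duration D = (sum_t t * PV_t) / P = 1013.149365 / 124.130215 = 8.161988


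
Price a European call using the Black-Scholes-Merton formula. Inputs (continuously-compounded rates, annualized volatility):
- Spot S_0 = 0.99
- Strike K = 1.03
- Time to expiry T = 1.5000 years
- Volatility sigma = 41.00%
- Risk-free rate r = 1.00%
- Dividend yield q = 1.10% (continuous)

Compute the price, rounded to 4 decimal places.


Answer: Price = 0.1773

Derivation:
d1 = (ln(S/K) + (r - q + 0.5*sigma^2) * T) / (sigma * sqrt(T)) = 0.16920570
d2 = d1 - sigma * sqrt(T) = -0.33293970
exp(-rT) = 0.98511194; exp(-qT) = 0.98363538
C = S_0 * exp(-qT) * N(d1) - K * exp(-rT) * N(d2)
N(d1) = 0.56718258; N(d2) = 0.36958990
C = 0.9900 * 0.98363538 * 0.56718258 - 1.0300 * 0.98511194 * 0.36958990 = 0.1773


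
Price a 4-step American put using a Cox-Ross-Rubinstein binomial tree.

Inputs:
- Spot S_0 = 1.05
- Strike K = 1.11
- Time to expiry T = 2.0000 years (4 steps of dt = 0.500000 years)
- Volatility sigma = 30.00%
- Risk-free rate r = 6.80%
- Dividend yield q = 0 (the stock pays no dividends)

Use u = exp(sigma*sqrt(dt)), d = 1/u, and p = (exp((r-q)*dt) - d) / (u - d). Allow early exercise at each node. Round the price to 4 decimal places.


Answer: Price = V(0,0) = 0.1532

Derivation:
dt = T/N = 0.500000
u = exp(sigma*sqrt(dt)) = 1.236311; d = 1/u = 0.808858
p = (exp((r-q)*dt) - d) / (u - d) = 0.528073
Discount per step: exp(-r*dt) = 0.966572
Stock lattice S(k, i) with i counting down-moves:
  k=0: S(0,0) = 1.0500
  k=1: S(1,0) = 1.2981; S(1,1) = 0.8493
  k=2: S(2,0) = 1.6049; S(2,1) = 1.0500; S(2,2) = 0.6870
  k=3: S(3,0) = 1.9841; S(3,1) = 1.2981; S(3,2) = 0.8493; S(3,3) = 0.5557
  k=4: S(4,0) = 2.4530; S(4,1) = 1.6049; S(4,2) = 1.0500; S(4,3) = 0.6870; S(4,4) = 0.4494
Terminal payoffs V(N, i) = max(K - S_T, 0):
  V(4,0) = 0.000000; V(4,1) = 0.000000; V(4,2) = 0.060000; V(4,3) = 0.423036; V(4,4) = 0.660553
Backward induction: V(k, i) = exp(-r*dt) * [p * V(k+1, i) + (1-p) * V(k+1, i+1)]; then take max(V_cont, immediate exercise) for American.
  V(3,0) = exp(-r*dt) * [p*0.000000 + (1-p)*0.000000] = 0.000000; exercise = 0.000000; V(3,0) = max -> 0.000000
  V(3,1) = exp(-r*dt) * [p*0.000000 + (1-p)*0.060000] = 0.027369; exercise = 0.000000; V(3,1) = max -> 0.027369
  V(3,2) = exp(-r*dt) * [p*0.060000 + (1-p)*0.423036] = 0.223594; exercise = 0.260699; V(3,2) = max -> 0.260699
  V(3,3) = exp(-r*dt) * [p*0.423036 + (1-p)*0.660553] = 0.517238; exercise = 0.554344; V(3,3) = max -> 0.554344
  V(2,0) = exp(-r*dt) * [p*0.000000 + (1-p)*0.027369] = 0.012484; exercise = 0.000000; V(2,0) = max -> 0.012484
  V(2,1) = exp(-r*dt) * [p*0.027369 + (1-p)*0.260699] = 0.132888; exercise = 0.060000; V(2,1) = max -> 0.132888
  V(2,2) = exp(-r*dt) * [p*0.260699 + (1-p)*0.554344] = 0.385931; exercise = 0.423036; V(2,2) = max -> 0.423036
  V(1,0) = exp(-r*dt) * [p*0.012484 + (1-p)*0.132888] = 0.066989; exercise = 0.000000; V(1,0) = max -> 0.066989
  V(1,1) = exp(-r*dt) * [p*0.132888 + (1-p)*0.423036] = 0.260797; exercise = 0.260699; V(1,1) = max -> 0.260797
  V(0,0) = exp(-r*dt) * [p*0.066989 + (1-p)*0.260797] = 0.153155; exercise = 0.060000; V(0,0) = max -> 0.153155


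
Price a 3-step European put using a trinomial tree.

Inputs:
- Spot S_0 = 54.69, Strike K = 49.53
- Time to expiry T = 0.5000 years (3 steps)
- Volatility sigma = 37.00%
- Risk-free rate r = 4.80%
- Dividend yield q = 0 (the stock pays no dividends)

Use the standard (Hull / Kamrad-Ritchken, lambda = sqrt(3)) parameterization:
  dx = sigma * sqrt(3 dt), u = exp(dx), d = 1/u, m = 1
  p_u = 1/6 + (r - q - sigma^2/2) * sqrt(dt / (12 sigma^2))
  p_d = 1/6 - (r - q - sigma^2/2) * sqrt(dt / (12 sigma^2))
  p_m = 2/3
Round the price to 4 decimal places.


dt = T/N = 0.166667; dx = sigma*sqrt(3*dt) = 0.261630
u = exp(dx) = 1.299045; d = 1/u = 0.769796
p_u = 0.160153, p_m = 0.666667, p_d = 0.173180
Discount per step: exp(-r*dt) = 0.992032
Stock lattice S(k, j) with j the centered position index:
  k=0: S(0,+0) = 54.6900
  k=1: S(1,-1) = 42.1002; S(1,+0) = 54.6900; S(1,+1) = 71.0448
  k=2: S(2,-2) = 32.4085; S(2,-1) = 42.1002; S(2,+0) = 54.6900; S(2,+1) = 71.0448; S(2,+2) = 92.2904
  k=3: S(3,-3) = 24.9480; S(3,-2) = 32.4085; S(3,-1) = 42.1002; S(3,+0) = 54.6900; S(3,+1) = 71.0448; S(3,+2) = 92.2904; S(3,+3) = 119.8894
Terminal payoffs V(N, j) = max(K - S_T, 0):
  V(3,-3) = 24.582033; V(3,-2) = 17.121464; V(3,-1) = 7.429847; V(3,+0) = 0.000000; V(3,+1) = 0.000000; V(3,+2) = 0.000000; V(3,+3) = 0.000000
Backward induction: V(k, j) = exp(-r*dt) * [p_u * V(k+1, j+1) + p_m * V(k+1, j) + p_d * V(k+1, j-1)]
  V(2,-2) = exp(-r*dt) * [p_u*7.429847 + p_m*17.121464 + p_d*24.582033] = 16.726993
  V(2,-1) = exp(-r*dt) * [p_u*0.000000 + p_m*7.429847 + p_d*17.121464] = 7.855238
  V(2,+0) = exp(-r*dt) * [p_u*0.000000 + p_m*0.000000 + p_d*7.429847] = 1.276451
  V(2,+1) = exp(-r*dt) * [p_u*0.000000 + p_m*0.000000 + p_d*0.000000] = 0.000000
  V(2,+2) = exp(-r*dt) * [p_u*0.000000 + p_m*0.000000 + p_d*0.000000] = 0.000000
  V(1,-1) = exp(-r*dt) * [p_u*1.276451 + p_m*7.855238 + p_d*16.726993] = 8.271601
  V(1,+0) = exp(-r*dt) * [p_u*0.000000 + p_m*1.276451 + p_d*7.855238] = 2.193720
  V(1,+1) = exp(-r*dt) * [p_u*0.000000 + p_m*0.000000 + p_d*1.276451] = 0.219295
  V(0,+0) = exp(-r*dt) * [p_u*0.219295 + p_m*2.193720 + p_d*8.271601] = 2.906732

Answer: Price = V(0,0) = 2.9067


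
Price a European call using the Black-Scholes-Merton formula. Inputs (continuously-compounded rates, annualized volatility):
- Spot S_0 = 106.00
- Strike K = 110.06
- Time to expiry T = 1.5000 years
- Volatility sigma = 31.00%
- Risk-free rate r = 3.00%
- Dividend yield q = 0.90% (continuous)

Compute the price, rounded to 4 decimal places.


d1 = (ln(S/K) + (r - q + 0.5*sigma^2) * T) / (sigma * sqrt(T)) = 0.17380426
d2 = d1 - sigma * sqrt(T) = -0.20586665
exp(-rT) = 0.95599748; exp(-qT) = 0.98659072
C = S_0 * exp(-qT) * N(d1) - K * exp(-rT) * N(d2)
N(d1) = 0.56899035; N(d2) = 0.41844754
C = 106.0000 * 0.98659072 * 0.56899035 - 110.0600 * 0.95599748 * 0.41844754 = 15.4764

Answer: Price = 15.4764


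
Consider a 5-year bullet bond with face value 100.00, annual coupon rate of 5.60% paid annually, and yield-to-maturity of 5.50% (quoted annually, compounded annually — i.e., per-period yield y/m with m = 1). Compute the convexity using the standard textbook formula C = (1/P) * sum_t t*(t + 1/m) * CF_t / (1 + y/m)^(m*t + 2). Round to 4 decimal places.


Coupon per period c = face * coupon_rate / m = 5.600000
Periods per year m = 1; per-period yield y/m = 0.055000
Number of cashflows N = 5
Cashflows (t years, CF_t, discount factor 1/(1+y/m)^(m*t), PV):
  t = 1.0000: CF_t = 5.600000, DF = 0.947867, PV = 5.308057
  t = 2.0000: CF_t = 5.600000, DF = 0.898452, PV = 5.031334
  t = 3.0000: CF_t = 5.600000, DF = 0.851614, PV = 4.769037
  t = 4.0000: CF_t = 5.600000, DF = 0.807217, PV = 4.520414
  t = 5.0000: CF_t = 105.600000, DF = 0.765134, PV = 80.798188
Price P = sum_t PV_t = 100.427028
Convexity numerator sum_t t*(t + 1/m) * CF_t / (1+y/m)^(m*t + 2):
  t = 1.0000: term = 9.538073
  t = 2.0000: term = 27.122483
  t = 3.0000: term = 51.417029
  t = 4.0000: term = 81.227533
  t = 5.0000: term = 2177.799809
Convexity = (1/P) * sum = 2347.104927 / 100.427028 = 23.371247

Answer: Convexity = 23.3712


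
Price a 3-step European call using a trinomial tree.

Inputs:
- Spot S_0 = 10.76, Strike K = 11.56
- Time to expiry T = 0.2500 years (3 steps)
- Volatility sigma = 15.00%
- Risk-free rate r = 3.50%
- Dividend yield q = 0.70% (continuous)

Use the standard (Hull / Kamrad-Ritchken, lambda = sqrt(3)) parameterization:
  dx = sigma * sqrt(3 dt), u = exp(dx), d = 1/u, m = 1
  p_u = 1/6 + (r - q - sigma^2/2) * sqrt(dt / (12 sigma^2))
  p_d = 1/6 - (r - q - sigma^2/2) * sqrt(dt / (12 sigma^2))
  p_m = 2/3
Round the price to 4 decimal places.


dt = T/N = 0.083333; dx = sigma*sqrt(3*dt) = 0.075000
u = exp(dx) = 1.077884; d = 1/u = 0.927743
p_u = 0.175972, p_m = 0.666667, p_d = 0.157361
Discount per step: exp(-r*dt) = 0.997088
Stock lattice S(k, j) with j the centered position index:
  k=0: S(0,+0) = 10.7600
  k=1: S(1,-1) = 9.9825; S(1,+0) = 10.7600; S(1,+1) = 11.5980
  k=2: S(2,-2) = 9.2612; S(2,-1) = 9.9825; S(2,+0) = 10.7600; S(2,+1) = 11.5980; S(2,+2) = 12.5013
  k=3: S(3,-3) = 8.5920; S(3,-2) = 9.2612; S(3,-1) = 9.9825; S(3,+0) = 10.7600; S(3,+1) = 11.5980; S(3,+2) = 12.5013; S(3,+3) = 13.4750
Terminal payoffs V(N, j) = max(S_T - K, 0):
  V(3,-3) = 0.000000; V(3,-2) = 0.000000; V(3,-1) = 0.000000; V(3,+0) = 0.000000; V(3,+1) = 0.038033; V(3,+2) = 0.941336; V(3,+3) = 1.914992
Backward induction: V(k, j) = exp(-r*dt) * [p_u * V(k+1, j+1) + p_m * V(k+1, j) + p_d * V(k+1, j-1)]
  V(2,-2) = exp(-r*dt) * [p_u*0.000000 + p_m*0.000000 + p_d*0.000000] = 0.000000
  V(2,-1) = exp(-r*dt) * [p_u*0.000000 + p_m*0.000000 + p_d*0.000000] = 0.000000
  V(2,+0) = exp(-r*dt) * [p_u*0.038033 + p_m*0.000000 + p_d*0.000000] = 0.006673
  V(2,+1) = exp(-r*dt) * [p_u*0.941336 + p_m*0.038033 + p_d*0.000000] = 0.190448
  V(2,+2) = exp(-r*dt) * [p_u*1.914992 + p_m*0.941336 + p_d*0.038033] = 0.967702
  V(1,-1) = exp(-r*dt) * [p_u*0.006673 + p_m*0.000000 + p_d*0.000000] = 0.001171
  V(1,+0) = exp(-r*dt) * [p_u*0.190448 + p_m*0.006673 + p_d*0.000000] = 0.037852
  V(1,+1) = exp(-r*dt) * [p_u*0.967702 + p_m*0.190448 + p_d*0.006673] = 0.297436
  V(0,+0) = exp(-r*dt) * [p_u*0.297436 + p_m*0.037852 + p_d*0.001171] = 0.077533

Answer: Price = V(0,0) = 0.0775


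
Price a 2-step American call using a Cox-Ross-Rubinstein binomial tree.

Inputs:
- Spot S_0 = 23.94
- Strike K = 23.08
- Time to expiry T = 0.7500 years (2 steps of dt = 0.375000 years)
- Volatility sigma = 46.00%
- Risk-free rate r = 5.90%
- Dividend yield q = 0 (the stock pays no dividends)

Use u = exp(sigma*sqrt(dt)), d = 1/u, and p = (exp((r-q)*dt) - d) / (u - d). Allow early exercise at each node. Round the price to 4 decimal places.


dt = T/N = 0.375000
u = exp(sigma*sqrt(dt)) = 1.325370; d = 1/u = 0.754507
p = (exp((r-q)*dt) - d) / (u - d) = 0.469228
Discount per step: exp(-r*dt) = 0.978118
Stock lattice S(k, i) with i counting down-moves:
  k=0: S(0,0) = 23.9400
  k=1: S(1,0) = 31.7293; S(1,1) = 18.0629
  k=2: S(2,0) = 42.0531; S(2,1) = 23.9400; S(2,2) = 13.6286
Terminal payoffs V(N, i) = max(S_T - K, 0):
  V(2,0) = 18.973110; V(2,1) = 0.860000; V(2,2) = 0.000000
Backward induction: V(k, i) = exp(-r*dt) * [p * V(k+1, i) + (1-p) * V(k+1, i+1)]; then take max(V_cont, immediate exercise) for American.
  V(1,0) = exp(-r*dt) * [p*18.973110 + (1-p)*0.860000] = 9.154384; exercise = 8.649347; V(1,0) = max -> 9.154384
  V(1,1) = exp(-r*dt) * [p*0.860000 + (1-p)*0.000000] = 0.394706; exercise = 0.000000; V(1,1) = max -> 0.394706
  V(0,0) = exp(-r*dt) * [p*9.154384 + (1-p)*0.394706] = 4.406416; exercise = 0.860000; V(0,0) = max -> 4.406416

Answer: Price = V(0,0) = 4.4064


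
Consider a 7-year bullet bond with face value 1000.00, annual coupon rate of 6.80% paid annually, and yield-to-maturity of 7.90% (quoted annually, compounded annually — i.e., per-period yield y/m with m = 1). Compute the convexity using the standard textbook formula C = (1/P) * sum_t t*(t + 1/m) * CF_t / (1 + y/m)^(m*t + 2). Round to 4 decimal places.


Answer: Convexity = 36.8697

Derivation:
Coupon per period c = face * coupon_rate / m = 68.000000
Periods per year m = 1; per-period yield y/m = 0.079000
Number of cashflows N = 7
Cashflows (t years, CF_t, discount factor 1/(1+y/m)^(m*t), PV):
  t = 1.0000: CF_t = 68.000000, DF = 0.926784, PV = 63.021316
  t = 2.0000: CF_t = 68.000000, DF = 0.858929, PV = 58.407151
  t = 3.0000: CF_t = 68.000000, DF = 0.796041, PV = 54.130817
  t = 4.0000: CF_t = 68.000000, DF = 0.737758, PV = 50.167578
  t = 5.0000: CF_t = 68.000000, DF = 0.683743, PV = 46.494512
  t = 6.0000: CF_t = 68.000000, DF = 0.633682, PV = 43.090372
  t = 7.0000: CF_t = 1068.000000, DF = 0.587286, PV = 627.221793
Price P = sum_t PV_t = 942.533539
Convexity numerator sum_t t*(t + 1/m) * CF_t / (1+y/m)^(m*t + 2):
  t = 1.0000: term = 108.261633
  t = 2.0000: term = 301.005468
  t = 3.0000: term = 557.934138
  t = 4.0000: term = 861.807442
  t = 5.0000: term = 1198.064100
  t = 6.0000: term = 1554.485394
  t = 7.0000: term = 30169.372519
Convexity = (1/P) * sum = 34750.930694 / 942.533539 = 36.869702


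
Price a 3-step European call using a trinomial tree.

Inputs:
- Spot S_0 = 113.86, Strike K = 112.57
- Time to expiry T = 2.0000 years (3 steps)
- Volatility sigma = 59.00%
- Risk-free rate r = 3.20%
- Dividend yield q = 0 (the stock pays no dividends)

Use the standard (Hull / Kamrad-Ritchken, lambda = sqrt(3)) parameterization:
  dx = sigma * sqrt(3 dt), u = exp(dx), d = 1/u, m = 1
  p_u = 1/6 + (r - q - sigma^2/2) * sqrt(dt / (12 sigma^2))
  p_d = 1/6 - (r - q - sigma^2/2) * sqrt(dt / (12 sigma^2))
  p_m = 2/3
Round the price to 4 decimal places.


dt = T/N = 0.666667; dx = sigma*sqrt(3*dt) = 0.834386
u = exp(dx) = 2.303399; d = 1/u = 0.434141
p_u = 0.109918, p_m = 0.666667, p_d = 0.223415
Discount per step: exp(-r*dt) = 0.978893
Stock lattice S(k, j) with j the centered position index:
  k=0: S(0,+0) = 113.8600
  k=1: S(1,-1) = 49.4313; S(1,+0) = 113.8600; S(1,+1) = 262.2650
  k=2: S(2,-2) = 21.4601; S(2,-1) = 49.4313; S(2,+0) = 113.8600; S(2,+1) = 262.2650; S(2,+2) = 604.1011
  k=3: S(3,-3) = 9.3167; S(3,-2) = 21.4601; S(3,-1) = 49.4313; S(3,+0) = 113.8600; S(3,+1) = 262.2650; S(3,+2) = 604.1011; S(3,+3) = 1391.4862
Terminal payoffs V(N, j) = max(S_T - K, 0):
  V(3,-3) = 0.000000; V(3,-2) = 0.000000; V(3,-1) = 0.000000; V(3,+0) = 1.290000; V(3,+1) = 149.695048; V(3,+2) = 491.531136; V(3,+3) = 1278.916152
Backward induction: V(k, j) = exp(-r*dt) * [p_u * V(k+1, j+1) + p_m * V(k+1, j) + p_d * V(k+1, j-1)]
  V(2,-2) = exp(-r*dt) * [p_u*0.000000 + p_m*0.000000 + p_d*0.000000] = 0.000000
  V(2,-1) = exp(-r*dt) * [p_u*1.290000 + p_m*0.000000 + p_d*0.000000] = 0.138802
  V(2,+0) = exp(-r*dt) * [p_u*149.695048 + p_m*1.290000 + p_d*0.000000] = 16.948775
  V(2,+1) = exp(-r*dt) * [p_u*491.531136 + p_m*149.695048 + p_d*1.290000] = 150.860269
  V(2,+2) = exp(-r*dt) * [p_u*1278.916152 + p_m*491.531136 + p_d*149.695048] = 491.118152
  V(1,-1) = exp(-r*dt) * [p_u*16.948775 + p_m*0.138802 + p_d*0.000000] = 1.914240
  V(1,+0) = exp(-r*dt) * [p_u*150.860269 + p_m*16.948775 + p_d*0.138802] = 27.323345
  V(1,+1) = exp(-r*dt) * [p_u*491.118152 + p_m*150.860269 + p_d*16.948775] = 155.000813
  V(0,+0) = exp(-r*dt) * [p_u*155.000813 + p_m*27.323345 + p_d*1.914240] = 34.927542

Answer: Price = V(0,0) = 34.9275


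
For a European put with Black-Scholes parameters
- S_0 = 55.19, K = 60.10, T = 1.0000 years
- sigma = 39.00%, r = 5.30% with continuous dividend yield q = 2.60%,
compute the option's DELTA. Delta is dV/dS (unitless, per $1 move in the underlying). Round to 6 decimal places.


d1 = 0.0456972716; d2 = -0.3443027284
phi(d1) = 0.3985259540; exp(-qT) = 0.9743350896; exp(-rT) = 0.9483800125
N(-d1) = 0.4817757693
Delta = -exp(-qT) * N(-d1) = -0.9743350896 * 0.4817757693 = -0.469411

Answer: Delta = -0.469411


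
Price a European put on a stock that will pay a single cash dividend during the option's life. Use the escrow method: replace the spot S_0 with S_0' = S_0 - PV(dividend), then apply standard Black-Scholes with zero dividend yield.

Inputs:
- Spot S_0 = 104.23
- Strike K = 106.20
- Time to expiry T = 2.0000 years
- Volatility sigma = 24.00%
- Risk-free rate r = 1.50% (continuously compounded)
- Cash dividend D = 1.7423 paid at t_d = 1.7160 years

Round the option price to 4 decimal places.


Answer: Price = 14.1190

Derivation:
PV(D) = D * exp(-r * t_d) = 1.7423 * 0.97458845 = 1.69802546
S_0' = S_0 - PV(D) = 104.2300 - 1.69802546 = 102.53197454
d1 = (ln(S_0'/K) + (r + sigma^2/2)*T) / (sigma*sqrt(T)) = 0.15453403
d2 = d1 - sigma*sqrt(T) = -0.18487723
exp(-rT) = 0.97044553
N(-d1) = 0.43859434; N(-d2) = 0.57333733
P = K * exp(-rT) * N(-d2) - S_0' * N(-d1) = 106.2000 * 0.97044553 * 0.57333733 - 102.53197454 * 0.43859434 = 14.1190


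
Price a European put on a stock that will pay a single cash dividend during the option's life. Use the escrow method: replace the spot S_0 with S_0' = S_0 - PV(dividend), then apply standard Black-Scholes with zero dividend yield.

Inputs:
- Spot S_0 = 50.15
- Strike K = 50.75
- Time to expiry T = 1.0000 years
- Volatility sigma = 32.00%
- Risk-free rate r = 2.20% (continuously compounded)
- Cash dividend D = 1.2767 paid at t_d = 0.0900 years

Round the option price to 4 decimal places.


PV(D) = D * exp(-r * t_d) = 1.2767 * 0.99802196 = 1.27417463
S_0' = S_0 - PV(D) = 50.1500 - 1.27417463 = 48.87582537
d1 = (ln(S_0'/K) + (r + sigma^2/2)*T) / (sigma*sqrt(T)) = 0.11116027
d2 = d1 - sigma*sqrt(T) = -0.20883973
exp(-rT) = 0.97824024
N(-d1) = 0.45574463; N(-d2) = 0.58271332
P = K * exp(-rT) * N(-d2) - S_0' * N(-d1) = 50.7500 * 0.97824024 * 0.58271332 - 48.87582537 * 0.45574463 = 6.6543

Answer: Price = 6.6543


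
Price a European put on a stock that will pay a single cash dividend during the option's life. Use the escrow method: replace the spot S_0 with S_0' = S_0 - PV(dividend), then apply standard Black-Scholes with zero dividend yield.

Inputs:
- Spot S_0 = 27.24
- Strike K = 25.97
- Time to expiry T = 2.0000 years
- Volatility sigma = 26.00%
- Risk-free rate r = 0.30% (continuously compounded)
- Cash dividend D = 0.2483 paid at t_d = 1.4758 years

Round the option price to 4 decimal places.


Answer: Price = 3.2904

Derivation:
PV(D) = D * exp(-r * t_d) = 0.2483 * 0.99558239 = 0.24720311
S_0' = S_0 - PV(D) = 27.2400 - 0.24720311 = 26.99279689
d1 = (ln(S_0'/K) + (r + sigma^2/2)*T) / (sigma*sqrt(T)) = 0.30521999
d2 = d1 - sigma*sqrt(T) = -0.06247554
exp(-rT) = 0.99401796
N(-d1) = 0.38009931; N(-d2) = 0.52490793
P = K * exp(-rT) * N(-d2) - S_0' * N(-d1) = 25.9700 * 0.99401796 * 0.52490793 - 26.99279689 * 0.38009931 = 3.2904


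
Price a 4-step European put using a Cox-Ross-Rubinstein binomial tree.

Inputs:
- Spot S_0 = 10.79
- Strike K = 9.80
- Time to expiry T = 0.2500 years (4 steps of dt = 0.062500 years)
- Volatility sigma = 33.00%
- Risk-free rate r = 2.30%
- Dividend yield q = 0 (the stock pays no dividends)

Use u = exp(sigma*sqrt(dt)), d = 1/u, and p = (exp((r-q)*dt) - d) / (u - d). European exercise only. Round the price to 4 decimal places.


Answer: Price = V(0,0) = 0.3090

Derivation:
dt = T/N = 0.062500
u = exp(sigma*sqrt(dt)) = 1.085999; d = 1/u = 0.920811
p = (exp((r-q)*dt) - d) / (u - d) = 0.488095
Discount per step: exp(-r*dt) = 0.998564
Stock lattice S(k, i) with i counting down-moves:
  k=0: S(0,0) = 10.7900
  k=1: S(1,0) = 11.7179; S(1,1) = 9.9356
  k=2: S(2,0) = 12.7257; S(2,1) = 10.7900; S(2,2) = 9.1488
  k=3: S(3,0) = 13.8200; S(3,1) = 11.7179; S(3,2) = 9.9356; S(3,3) = 8.4243
  k=4: S(4,0) = 15.0085; S(4,1) = 12.7257; S(4,2) = 10.7900; S(4,3) = 9.1488; S(4,4) = 7.7572
Terminal payoffs V(N, i) = max(K - S_T, 0):
  V(4,0) = 0.000000; V(4,1) = 0.000000; V(4,2) = 0.000000; V(4,3) = 0.651227; V(4,4) = 2.042813
Backward induction: V(k, i) = exp(-r*dt) * [p * V(k+1, i) + (1-p) * V(k+1, i+1)].
  V(3,0) = exp(-r*dt) * [p*0.000000 + (1-p)*0.000000] = 0.000000
  V(3,1) = exp(-r*dt) * [p*0.000000 + (1-p)*0.000000] = 0.000000
  V(3,2) = exp(-r*dt) * [p*0.000000 + (1-p)*0.651227] = 0.332887
  V(3,3) = exp(-r*dt) * [p*0.651227 + (1-p)*2.042813] = 1.361628
  V(2,0) = exp(-r*dt) * [p*0.000000 + (1-p)*0.000000] = 0.000000
  V(2,1) = exp(-r*dt) * [p*0.000000 + (1-p)*0.332887] = 0.170162
  V(2,2) = exp(-r*dt) * [p*0.332887 + (1-p)*1.361628] = 0.858270
  V(1,0) = exp(-r*dt) * [p*0.000000 + (1-p)*0.170162] = 0.086982
  V(1,1) = exp(-r*dt) * [p*0.170162 + (1-p)*0.858270] = 0.521657
  V(0,0) = exp(-r*dt) * [p*0.086982 + (1-p)*0.521657] = 0.309050


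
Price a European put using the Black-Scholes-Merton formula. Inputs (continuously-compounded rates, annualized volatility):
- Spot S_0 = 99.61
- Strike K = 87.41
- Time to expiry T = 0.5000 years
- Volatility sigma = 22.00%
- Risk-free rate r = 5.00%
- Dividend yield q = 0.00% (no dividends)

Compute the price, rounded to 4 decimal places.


d1 = (ln(S/K) + (r - q + 0.5*sigma^2) * T) / (sigma * sqrt(T)) = 1.07835628
d2 = d1 - sigma * sqrt(T) = 0.92279279
exp(-rT) = 0.97530991; exp(-qT) = 1.00000000
P = K * exp(-rT) * N(-d2) - S_0 * exp(-qT) * N(-d1)
N(-d1) = 0.14043739; N(-d2) = 0.17805760
P = 87.4100 * 0.97530991 * 0.17805760 - 99.6100 * 1.00000000 * 0.14043739 = 1.1908

Answer: Price = 1.1908


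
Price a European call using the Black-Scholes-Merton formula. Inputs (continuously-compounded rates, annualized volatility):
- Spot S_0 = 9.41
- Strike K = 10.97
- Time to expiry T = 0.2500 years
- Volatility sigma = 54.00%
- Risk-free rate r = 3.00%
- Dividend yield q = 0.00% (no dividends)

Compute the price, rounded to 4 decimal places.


Answer: Price = 0.5049

Derivation:
d1 = (ln(S/K) + (r - q + 0.5*sigma^2) * T) / (sigma * sqrt(T)) = -0.40533822
d2 = d1 - sigma * sqrt(T) = -0.67533822
exp(-rT) = 0.99252805; exp(-qT) = 1.00000000
C = S_0 * exp(-qT) * N(d1) - K * exp(-rT) * N(d2)
N(d1) = 0.34261446; N(d2) = 0.24973045
C = 9.4100 * 1.00000000 * 0.34261446 - 10.9700 * 0.99252805 * 0.24973045 = 0.5049


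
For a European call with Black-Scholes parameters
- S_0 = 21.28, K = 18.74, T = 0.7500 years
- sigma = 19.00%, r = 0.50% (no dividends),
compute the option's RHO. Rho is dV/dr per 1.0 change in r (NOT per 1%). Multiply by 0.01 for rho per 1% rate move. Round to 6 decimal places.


Answer: Rho = 10.670888

Derivation:
d1 = 0.8775413396; d2 = 0.7129965129
phi(d1) = 0.2714498328; exp(-qT) = 1.0000000000; exp(-rT) = 0.9962570225
N(d2) = 0.7620760425
Rho = K*T*exp(-rT)*N(d2) = 18.7400 * 0.7500 * 0.9962570225 * 0.7620760425 = 10.670888


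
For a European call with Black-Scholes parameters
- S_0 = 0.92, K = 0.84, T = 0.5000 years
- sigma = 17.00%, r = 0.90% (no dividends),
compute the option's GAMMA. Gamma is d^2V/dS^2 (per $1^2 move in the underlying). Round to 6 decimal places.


Answer: Gamma = 2.504373

Derivation:
d1 = 0.8543245679; d2 = 0.7341164151
phi(d1) = 0.2769623322; exp(-qT) = 1.0000000000; exp(-rT) = 0.9955101098
Gamma = exp(-qT) * phi(d1) / (S * sigma * sqrt(T)) = 1.0000000000 * 0.2769623322 / (0.9200 * 0.1700 * 0.7071067812) = 2.504373


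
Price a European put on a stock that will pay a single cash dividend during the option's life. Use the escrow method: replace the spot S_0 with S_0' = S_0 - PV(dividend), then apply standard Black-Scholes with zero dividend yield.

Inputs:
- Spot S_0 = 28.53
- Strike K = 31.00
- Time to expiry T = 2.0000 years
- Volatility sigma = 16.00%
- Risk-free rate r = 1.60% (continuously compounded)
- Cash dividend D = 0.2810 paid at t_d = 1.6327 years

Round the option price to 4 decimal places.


PV(D) = D * exp(-r * t_d) = 0.2810 * 0.97421506 = 0.27375443
S_0' = S_0 - PV(D) = 28.5300 - 0.27375443 = 28.25624557
d1 = (ln(S_0'/K) + (r + sigma^2/2)*T) / (sigma*sqrt(T)) = -0.15500085
d2 = d1 - sigma*sqrt(T) = -0.38127502
exp(-rT) = 0.96850658
N(-d1) = 0.56158968; N(-d2) = 0.64850041
P = K * exp(-rT) * N(-d2) - S_0' * N(-d1) = 31.0000 * 0.96850658 * 0.64850041 - 28.25624557 * 0.56158968 = 3.6020

Answer: Price = 3.6020


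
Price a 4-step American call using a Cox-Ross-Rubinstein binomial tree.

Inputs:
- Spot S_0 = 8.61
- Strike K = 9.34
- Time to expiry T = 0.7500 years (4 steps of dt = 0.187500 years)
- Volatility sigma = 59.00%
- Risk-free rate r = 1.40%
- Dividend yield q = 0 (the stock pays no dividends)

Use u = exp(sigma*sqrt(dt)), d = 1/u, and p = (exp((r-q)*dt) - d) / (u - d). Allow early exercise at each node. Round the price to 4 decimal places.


dt = T/N = 0.187500
u = exp(sigma*sqrt(dt)) = 1.291078; d = 1/u = 0.774547
p = (exp((r-q)*dt) - d) / (u - d) = 0.441564
Discount per step: exp(-r*dt) = 0.997378
Stock lattice S(k, i) with i counting down-moves:
  k=0: S(0,0) = 8.6100
  k=1: S(1,0) = 11.1162; S(1,1) = 6.6688
  k=2: S(2,0) = 14.3519; S(2,1) = 8.6100; S(2,2) = 5.1653
  k=3: S(3,0) = 18.5294; S(3,1) = 11.1162; S(3,2) = 6.6688; S(3,3) = 4.0008
  k=4: S(4,0) = 23.9229; S(4,1) = 14.3519; S(4,2) = 8.6100; S(4,3) = 5.1653; S(4,4) = 3.0988
Terminal payoffs V(N, i) = max(S_T - K, 0):
  V(4,0) = 14.582855; V(4,1) = 5.011857; V(4,2) = 0.000000; V(4,3) = 0.000000; V(4,4) = 0.000000
Backward induction: V(k, i) = exp(-r*dt) * [p * V(k+1, i) + (1-p) * V(k+1, i+1)]; then take max(V_cont, immediate exercise) for American.
  V(3,0) = exp(-r*dt) * [p*14.582855 + (1-p)*5.011857] = 9.213851; exercise = 9.189366; V(3,0) = max -> 9.213851
  V(3,1) = exp(-r*dt) * [p*5.011857 + (1-p)*0.000000] = 2.207256; exercise = 1.776181; V(3,1) = max -> 2.207256
  V(3,2) = exp(-r*dt) * [p*0.000000 + (1-p)*0.000000] = 0.000000; exercise = 0.000000; V(3,2) = max -> 0.000000
  V(3,3) = exp(-r*dt) * [p*0.000000 + (1-p)*0.000000] = 0.000000; exercise = 0.000000; V(3,3) = max -> 0.000000
  V(2,0) = exp(-r*dt) * [p*9.213851 + (1-p)*2.207256] = 5.287222; exercise = 5.011857; V(2,0) = max -> 5.287222
  V(2,1) = exp(-r*dt) * [p*2.207256 + (1-p)*0.000000] = 0.972091; exercise = 0.000000; V(2,1) = max -> 0.972091
  V(2,2) = exp(-r*dt) * [p*0.000000 + (1-p)*0.000000] = 0.000000; exercise = 0.000000; V(2,2) = max -> 0.000000
  V(1,0) = exp(-r*dt) * [p*5.287222 + (1-p)*0.972091] = 2.869955; exercise = 1.776181; V(1,0) = max -> 2.869955
  V(1,1) = exp(-r*dt) * [p*0.972091 + (1-p)*0.000000] = 0.428115; exercise = 0.000000; V(1,1) = max -> 0.428115
  V(0,0) = exp(-r*dt) * [p*2.869955 + (1-p)*0.428115] = 1.502396; exercise = 0.000000; V(0,0) = max -> 1.502396

Answer: Price = V(0,0) = 1.5024


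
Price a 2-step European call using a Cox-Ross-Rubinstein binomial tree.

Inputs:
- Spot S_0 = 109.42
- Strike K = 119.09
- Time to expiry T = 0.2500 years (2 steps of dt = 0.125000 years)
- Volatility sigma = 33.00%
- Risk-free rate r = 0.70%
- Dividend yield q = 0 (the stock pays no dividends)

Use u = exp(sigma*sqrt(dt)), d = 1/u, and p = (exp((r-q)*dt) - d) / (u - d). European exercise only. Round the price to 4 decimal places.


dt = T/N = 0.125000
u = exp(sigma*sqrt(dt)) = 1.123751; d = 1/u = 0.889876
p = (exp((r-q)*dt) - d) / (u - d) = 0.474608
Discount per step: exp(-r*dt) = 0.999125
Stock lattice S(k, i) with i counting down-moves:
  k=0: S(0,0) = 109.4200
  k=1: S(1,0) = 122.9609; S(1,1) = 97.3703
  k=2: S(2,0) = 138.1775; S(2,1) = 109.4200; S(2,2) = 86.6475
Terminal payoffs V(N, i) = max(S_T - K, 0):
  V(2,0) = 19.087477; V(2,1) = 0.000000; V(2,2) = 0.000000
Backward induction: V(k, i) = exp(-r*dt) * [p * V(k+1, i) + (1-p) * V(k+1, i+1)].
  V(1,0) = exp(-r*dt) * [p*19.087477 + (1-p)*0.000000] = 9.051143
  V(1,1) = exp(-r*dt) * [p*0.000000 + (1-p)*0.000000] = 0.000000
  V(0,0) = exp(-r*dt) * [p*9.051143 + (1-p)*0.000000] = 4.291986

Answer: Price = V(0,0) = 4.2920


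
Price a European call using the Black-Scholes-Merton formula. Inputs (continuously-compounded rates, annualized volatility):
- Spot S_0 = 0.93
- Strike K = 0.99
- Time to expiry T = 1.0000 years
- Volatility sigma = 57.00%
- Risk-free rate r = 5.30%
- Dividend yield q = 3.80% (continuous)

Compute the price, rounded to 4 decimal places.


d1 = (ln(S/K) + (r - q + 0.5*sigma^2) * T) / (sigma * sqrt(T)) = 0.20163095
d2 = d1 - sigma * sqrt(T) = -0.36836905
exp(-rT) = 0.94838001; exp(-qT) = 0.96271294
C = S_0 * exp(-qT) * N(d1) - K * exp(-rT) * N(d2)
N(d1) = 0.57989738; N(d2) = 0.35629904
C = 0.9300 * 0.96271294 * 0.57989738 - 0.9900 * 0.94838001 * 0.35629904 = 0.1847

Answer: Price = 0.1847


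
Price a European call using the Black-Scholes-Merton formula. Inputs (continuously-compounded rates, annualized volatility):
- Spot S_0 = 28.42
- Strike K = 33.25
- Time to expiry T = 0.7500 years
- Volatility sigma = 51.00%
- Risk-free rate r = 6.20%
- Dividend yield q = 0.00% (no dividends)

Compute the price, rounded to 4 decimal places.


d1 = (ln(S/K) + (r - q + 0.5*sigma^2) * T) / (sigma * sqrt(T)) = -0.02926180
d2 = d1 - sigma * sqrt(T) = -0.47093475
exp(-rT) = 0.95456456; exp(-qT) = 1.00000000
C = S_0 * exp(-qT) * N(d1) - K * exp(-rT) * N(d2)
N(d1) = 0.48832790; N(d2) = 0.31884366
C = 28.4200 * 1.00000000 * 0.48832790 - 33.2500 * 0.95456456 * 0.31884366 = 3.7584

Answer: Price = 3.7584


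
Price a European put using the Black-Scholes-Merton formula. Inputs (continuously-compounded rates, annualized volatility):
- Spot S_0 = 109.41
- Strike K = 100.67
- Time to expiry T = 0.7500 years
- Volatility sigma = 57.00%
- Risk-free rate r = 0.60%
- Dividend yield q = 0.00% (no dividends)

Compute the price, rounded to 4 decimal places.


d1 = (ln(S/K) + (r - q + 0.5*sigma^2) * T) / (sigma * sqrt(T)) = 0.42458937
d2 = d1 - sigma * sqrt(T) = -0.06904511
exp(-rT) = 0.99551011; exp(-qT) = 1.00000000
P = K * exp(-rT) * N(-d2) - S_0 * exp(-qT) * N(-d1)
N(-d1) = 0.33556802; N(-d2) = 0.52752314
P = 100.6700 * 0.99551011 * 0.52752314 - 109.4100 * 1.00000000 * 0.33556802 = 16.1528

Answer: Price = 16.1528


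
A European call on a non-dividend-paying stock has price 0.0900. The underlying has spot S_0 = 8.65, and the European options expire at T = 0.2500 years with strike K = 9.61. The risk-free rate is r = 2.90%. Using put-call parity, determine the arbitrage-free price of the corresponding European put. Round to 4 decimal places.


Answer: Put price = 0.9806

Derivation:
Put-call parity: C - P = S_0 * exp(-qT) - K * exp(-rT).
S_0 * exp(-qT) = 8.6500 * 1.00000000 = 8.65000000
K * exp(-rT) = 9.6100 * 0.99277622 = 9.54057945
P = C - S*exp(-qT) + K*exp(-rT)
P = 0.0900 - 8.65000000 + 9.54057945 = 0.9806


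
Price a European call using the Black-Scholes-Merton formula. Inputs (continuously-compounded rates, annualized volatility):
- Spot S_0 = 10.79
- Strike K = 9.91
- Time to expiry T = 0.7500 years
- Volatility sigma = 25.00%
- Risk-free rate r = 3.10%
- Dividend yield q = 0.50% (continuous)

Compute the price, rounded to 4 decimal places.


d1 = (ln(S/K) + (r - q + 0.5*sigma^2) * T) / (sigma * sqrt(T)) = 0.59126640
d2 = d1 - sigma * sqrt(T) = 0.37476005
exp(-rT) = 0.97701820; exp(-qT) = 0.99625702
C = S_0 * exp(-qT) * N(d1) - K * exp(-rT) * N(d2)
N(d1) = 0.72282903; N(d2) = 0.64608054
C = 10.7900 * 0.99625702 * 0.72282903 - 9.9100 * 0.97701820 * 0.64608054 = 1.5146

Answer: Price = 1.5146
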